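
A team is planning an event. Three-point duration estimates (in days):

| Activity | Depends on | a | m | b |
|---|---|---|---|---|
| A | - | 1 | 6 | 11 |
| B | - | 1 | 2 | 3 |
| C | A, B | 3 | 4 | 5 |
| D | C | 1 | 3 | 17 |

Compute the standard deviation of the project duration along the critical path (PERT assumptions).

3.16 days

te_A = (1 + 4·6 + 11)/6 = 36/6 = 6; σ²_A = ((11−1)/6)² = 2.778
te_B = (1 + 4·2 + 3)/6 = 12/6 = 2; σ²_B = ((3−1)/6)² = 0.111
te_C = (3 + 4·4 + 5)/6 = 24/6 = 4; σ²_C = ((5−3)/6)² = 0.111
te_D = (1 + 4·3 + 17)/6 = 30/6 = 5; σ²_D = ((17−1)/6)² = 7.111

Forward pass:
ES_A = 0; EF_A = 6
ES_B = 0; EF_B = 2
ES_C = max(EF_A=6, EF_B=2) = 6; EF_C = 6+4 = 10
ES_D = 10; EF_D = 10+5 = 15
Expected project duration μ = 15 days. Critical path: A → C → D.

Variance along critical path = 2.778 + 0.111 + 7.111 = 10.000
σ = √10.000 = 3.162 days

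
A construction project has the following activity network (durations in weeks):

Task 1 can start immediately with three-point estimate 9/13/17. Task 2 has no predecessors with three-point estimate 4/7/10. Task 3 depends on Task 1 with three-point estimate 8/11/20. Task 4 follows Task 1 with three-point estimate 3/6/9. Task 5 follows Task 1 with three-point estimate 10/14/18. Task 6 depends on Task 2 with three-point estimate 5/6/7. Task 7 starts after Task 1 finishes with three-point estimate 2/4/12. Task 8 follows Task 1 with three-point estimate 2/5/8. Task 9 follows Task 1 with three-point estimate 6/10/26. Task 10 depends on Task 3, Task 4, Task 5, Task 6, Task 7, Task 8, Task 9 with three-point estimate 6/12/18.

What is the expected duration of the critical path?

39 weeks

te_Task 1 = (9 + 4·13 + 17)/6 = 78/6 = 13
te_Task 2 = (4 + 4·7 + 10)/6 = 42/6 = 7
te_Task 3 = (8 + 4·11 + 20)/6 = 72/6 = 12
te_Task 4 = (3 + 4·6 + 9)/6 = 36/6 = 6
te_Task 5 = (10 + 4·14 + 18)/6 = 84/6 = 14
te_Task 6 = (5 + 4·6 + 7)/6 = 36/6 = 6
te_Task 7 = (2 + 4·4 + 12)/6 = 30/6 = 5
te_Task 8 = (2 + 4·5 + 8)/6 = 30/6 = 5
te_Task 9 = (6 + 4·10 + 26)/6 = 72/6 = 12
te_Task 10 = (6 + 4·12 + 18)/6 = 72/6 = 12

Forward pass:
ES_Task 1 = 0; EF_Task 1 = 13
ES_Task 2 = 0; EF_Task 2 = 7
ES_Task 3 = 13; EF_Task 3 = 13+12 = 25
ES_Task 4 = 13; EF_Task 4 = 13+6 = 19
ES_Task 5 = 13; EF_Task 5 = 13+14 = 27
ES_Task 6 = 7; EF_Task 6 = 7+6 = 13
ES_Task 7 = 13; EF_Task 7 = 13+5 = 18
ES_Task 8 = 13; EF_Task 8 = 13+5 = 18
ES_Task 9 = 13; EF_Task 9 = 13+12 = 25
ES_Task 10 = max(EF_Task 3=25, EF_Task 4=19, EF_Task 5=27, EF_Task 6=13, EF_Task 7=18, EF_Task 8=18, EF_Task 9=25) = 27; EF_Task 10 = 27+12 = 39
Expected project duration μ = 39 weeks. Critical path: Task 1 → Task 5 → Task 10.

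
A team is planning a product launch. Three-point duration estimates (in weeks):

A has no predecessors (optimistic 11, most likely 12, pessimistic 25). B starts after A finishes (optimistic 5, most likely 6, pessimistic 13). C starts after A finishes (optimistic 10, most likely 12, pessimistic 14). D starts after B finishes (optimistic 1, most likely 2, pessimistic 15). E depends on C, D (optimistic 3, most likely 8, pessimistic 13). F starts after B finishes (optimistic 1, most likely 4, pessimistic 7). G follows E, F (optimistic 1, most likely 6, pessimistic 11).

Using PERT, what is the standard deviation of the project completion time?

3.38 weeks

te_A = (11 + 4·12 + 25)/6 = 84/6 = 14; σ²_A = ((25−11)/6)² = 5.444
te_B = (5 + 4·6 + 13)/6 = 42/6 = 7; σ²_B = ((13−5)/6)² = 1.778
te_C = (10 + 4·12 + 14)/6 = 72/6 = 12; σ²_C = ((14−10)/6)² = 0.444
te_D = (1 + 4·2 + 15)/6 = 24/6 = 4; σ²_D = ((15−1)/6)² = 5.444
te_E = (3 + 4·8 + 13)/6 = 48/6 = 8; σ²_E = ((13−3)/6)² = 2.778
te_F = (1 + 4·4 + 7)/6 = 24/6 = 4; σ²_F = ((7−1)/6)² = 1.000
te_G = (1 + 4·6 + 11)/6 = 36/6 = 6; σ²_G = ((11−1)/6)² = 2.778

Forward pass:
ES_A = 0; EF_A = 14
ES_B = 14; EF_B = 14+7 = 21
ES_C = 14; EF_C = 14+12 = 26
ES_D = 21; EF_D = 21+4 = 25
ES_E = max(EF_C=26, EF_D=25) = 26; EF_E = 26+8 = 34
ES_F = 21; EF_F = 21+4 = 25
ES_G = max(EF_E=34, EF_F=25) = 34; EF_G = 34+6 = 40
Expected project duration μ = 40 weeks. Critical path: A → C → E → G.

Variance along critical path = 5.444 + 0.444 + 2.778 + 2.778 = 11.444
σ = √11.444 = 3.383 weeks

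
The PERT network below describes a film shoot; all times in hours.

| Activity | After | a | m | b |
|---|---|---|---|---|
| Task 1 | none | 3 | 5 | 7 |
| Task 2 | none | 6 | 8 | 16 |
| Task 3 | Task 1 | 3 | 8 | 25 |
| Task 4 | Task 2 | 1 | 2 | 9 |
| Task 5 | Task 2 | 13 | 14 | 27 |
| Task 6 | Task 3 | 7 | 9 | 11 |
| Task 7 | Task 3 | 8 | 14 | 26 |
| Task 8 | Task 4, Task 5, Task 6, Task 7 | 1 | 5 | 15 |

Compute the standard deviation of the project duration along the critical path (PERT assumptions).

5.32 hours

te_Task 1 = (3 + 4·5 + 7)/6 = 30/6 = 5; σ²_Task 1 = ((7−3)/6)² = 0.444
te_Task 2 = (6 + 4·8 + 16)/6 = 54/6 = 9; σ²_Task 2 = ((16−6)/6)² = 2.778
te_Task 3 = (3 + 4·8 + 25)/6 = 60/6 = 10; σ²_Task 3 = ((25−3)/6)² = 13.444
te_Task 4 = (1 + 4·2 + 9)/6 = 18/6 = 3; σ²_Task 4 = ((9−1)/6)² = 1.778
te_Task 5 = (13 + 4·14 + 27)/6 = 96/6 = 16; σ²_Task 5 = ((27−13)/6)² = 5.444
te_Task 6 = (7 + 4·9 + 11)/6 = 54/6 = 9; σ²_Task 6 = ((11−7)/6)² = 0.444
te_Task 7 = (8 + 4·14 + 26)/6 = 90/6 = 15; σ²_Task 7 = ((26−8)/6)² = 9.000
te_Task 8 = (1 + 4·5 + 15)/6 = 36/6 = 6; σ²_Task 8 = ((15−1)/6)² = 5.444

Forward pass:
ES_Task 1 = 0; EF_Task 1 = 5
ES_Task 2 = 0; EF_Task 2 = 9
ES_Task 3 = 5; EF_Task 3 = 5+10 = 15
ES_Task 4 = 9; EF_Task 4 = 9+3 = 12
ES_Task 5 = 9; EF_Task 5 = 9+16 = 25
ES_Task 6 = 15; EF_Task 6 = 15+9 = 24
ES_Task 7 = 15; EF_Task 7 = 15+15 = 30
ES_Task 8 = max(EF_Task 4=12, EF_Task 5=25, EF_Task 6=24, EF_Task 7=30) = 30; EF_Task 8 = 30+6 = 36
Expected project duration μ = 36 hours. Critical path: Task 1 → Task 3 → Task 7 → Task 8.

Variance along critical path = 0.444 + 13.444 + 9.000 + 5.444 = 28.333
σ = √28.333 = 5.323 hours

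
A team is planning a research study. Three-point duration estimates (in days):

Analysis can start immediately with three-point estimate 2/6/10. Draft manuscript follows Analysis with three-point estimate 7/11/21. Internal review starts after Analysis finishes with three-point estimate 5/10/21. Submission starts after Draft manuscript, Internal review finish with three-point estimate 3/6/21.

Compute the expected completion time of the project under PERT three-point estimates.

te_Analysis = (2 + 4·6 + 10)/6 = 36/6 = 6
te_Draft manuscript = (7 + 4·11 + 21)/6 = 72/6 = 12
te_Internal review = (5 + 4·10 + 21)/6 = 66/6 = 11
te_Submission = (3 + 4·6 + 21)/6 = 48/6 = 8

Forward pass:
ES_Analysis = 0; EF_Analysis = 6
ES_Draft manuscript = 6; EF_Draft manuscript = 6+12 = 18
ES_Internal review = 6; EF_Internal review = 6+11 = 17
ES_Submission = max(EF_Draft manuscript=18, EF_Internal review=17) = 18; EF_Submission = 18+8 = 26
Expected project duration μ = 26 days. Critical path: Analysis → Draft manuscript → Submission.

26 days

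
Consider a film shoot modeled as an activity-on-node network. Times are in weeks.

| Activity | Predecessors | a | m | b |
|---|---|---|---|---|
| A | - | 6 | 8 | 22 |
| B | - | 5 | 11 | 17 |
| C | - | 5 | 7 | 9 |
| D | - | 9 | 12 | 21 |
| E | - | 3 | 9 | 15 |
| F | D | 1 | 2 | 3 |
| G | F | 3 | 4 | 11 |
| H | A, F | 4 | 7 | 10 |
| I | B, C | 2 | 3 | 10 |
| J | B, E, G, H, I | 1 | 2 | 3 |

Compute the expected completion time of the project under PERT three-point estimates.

24 weeks

te_A = (6 + 4·8 + 22)/6 = 60/6 = 10
te_B = (5 + 4·11 + 17)/6 = 66/6 = 11
te_C = (5 + 4·7 + 9)/6 = 42/6 = 7
te_D = (9 + 4·12 + 21)/6 = 78/6 = 13
te_E = (3 + 4·9 + 15)/6 = 54/6 = 9
te_F = (1 + 4·2 + 3)/6 = 12/6 = 2
te_G = (3 + 4·4 + 11)/6 = 30/6 = 5
te_H = (4 + 4·7 + 10)/6 = 42/6 = 7
te_I = (2 + 4·3 + 10)/6 = 24/6 = 4
te_J = (1 + 4·2 + 3)/6 = 12/6 = 2

Forward pass:
ES_A = 0; EF_A = 10
ES_B = 0; EF_B = 11
ES_C = 0; EF_C = 7
ES_D = 0; EF_D = 13
ES_E = 0; EF_E = 9
ES_F = 13; EF_F = 13+2 = 15
ES_G = 15; EF_G = 15+5 = 20
ES_H = max(EF_A=10, EF_F=15) = 15; EF_H = 15+7 = 22
ES_I = max(EF_B=11, EF_C=7) = 11; EF_I = 11+4 = 15
ES_J = max(EF_B=11, EF_E=9, EF_G=20, EF_H=22, EF_I=15) = 22; EF_J = 22+2 = 24
Expected project duration μ = 24 weeks. Critical path: D → F → H → J.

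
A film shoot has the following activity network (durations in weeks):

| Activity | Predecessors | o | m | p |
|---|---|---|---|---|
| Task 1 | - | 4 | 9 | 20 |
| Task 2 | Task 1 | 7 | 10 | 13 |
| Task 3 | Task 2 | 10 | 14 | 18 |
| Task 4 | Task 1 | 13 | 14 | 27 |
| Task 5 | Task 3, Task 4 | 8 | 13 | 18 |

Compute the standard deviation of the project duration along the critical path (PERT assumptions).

3.56 weeks

te_Task 1 = (4 + 4·9 + 20)/6 = 60/6 = 10; σ²_Task 1 = ((20−4)/6)² = 7.111
te_Task 2 = (7 + 4·10 + 13)/6 = 60/6 = 10; σ²_Task 2 = ((13−7)/6)² = 1.000
te_Task 3 = (10 + 4·14 + 18)/6 = 84/6 = 14; σ²_Task 3 = ((18−10)/6)² = 1.778
te_Task 4 = (13 + 4·14 + 27)/6 = 96/6 = 16; σ²_Task 4 = ((27−13)/6)² = 5.444
te_Task 5 = (8 + 4·13 + 18)/6 = 78/6 = 13; σ²_Task 5 = ((18−8)/6)² = 2.778

Forward pass:
ES_Task 1 = 0; EF_Task 1 = 10
ES_Task 2 = 10; EF_Task 2 = 10+10 = 20
ES_Task 3 = 20; EF_Task 3 = 20+14 = 34
ES_Task 4 = 10; EF_Task 4 = 10+16 = 26
ES_Task 5 = max(EF_Task 3=34, EF_Task 4=26) = 34; EF_Task 5 = 34+13 = 47
Expected project duration μ = 47 weeks. Critical path: Task 1 → Task 2 → Task 3 → Task 5.

Variance along critical path = 7.111 + 1.000 + 1.778 + 2.778 = 12.667
σ = √12.667 = 3.559 weeks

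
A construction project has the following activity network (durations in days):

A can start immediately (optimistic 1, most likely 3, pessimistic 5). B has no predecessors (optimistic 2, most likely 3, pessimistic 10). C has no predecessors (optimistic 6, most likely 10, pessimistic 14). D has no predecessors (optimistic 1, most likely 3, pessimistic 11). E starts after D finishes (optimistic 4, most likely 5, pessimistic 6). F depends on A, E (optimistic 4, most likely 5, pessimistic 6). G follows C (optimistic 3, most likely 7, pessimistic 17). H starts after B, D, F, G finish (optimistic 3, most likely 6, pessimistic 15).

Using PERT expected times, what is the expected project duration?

25 days

te_A = (1 + 4·3 + 5)/6 = 18/6 = 3
te_B = (2 + 4·3 + 10)/6 = 24/6 = 4
te_C = (6 + 4·10 + 14)/6 = 60/6 = 10
te_D = (1 + 4·3 + 11)/6 = 24/6 = 4
te_E = (4 + 4·5 + 6)/6 = 30/6 = 5
te_F = (4 + 4·5 + 6)/6 = 30/6 = 5
te_G = (3 + 4·7 + 17)/6 = 48/6 = 8
te_H = (3 + 4·6 + 15)/6 = 42/6 = 7

Forward pass:
ES_A = 0; EF_A = 3
ES_B = 0; EF_B = 4
ES_C = 0; EF_C = 10
ES_D = 0; EF_D = 4
ES_E = 4; EF_E = 4+5 = 9
ES_F = max(EF_A=3, EF_E=9) = 9; EF_F = 9+5 = 14
ES_G = 10; EF_G = 10+8 = 18
ES_H = max(EF_B=4, EF_D=4, EF_F=14, EF_G=18) = 18; EF_H = 18+7 = 25
Expected project duration μ = 25 days. Critical path: C → G → H.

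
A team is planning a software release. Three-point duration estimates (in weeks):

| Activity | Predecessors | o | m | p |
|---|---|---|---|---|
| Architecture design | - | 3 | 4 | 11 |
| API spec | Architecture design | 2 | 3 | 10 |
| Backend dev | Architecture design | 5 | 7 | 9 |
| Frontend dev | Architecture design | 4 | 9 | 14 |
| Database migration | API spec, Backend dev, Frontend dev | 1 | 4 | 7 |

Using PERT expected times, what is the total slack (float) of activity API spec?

5 weeks

te_Architecture design = (3 + 4·4 + 11)/6 = 30/6 = 5
te_API spec = (2 + 4·3 + 10)/6 = 24/6 = 4
te_Backend dev = (5 + 4·7 + 9)/6 = 42/6 = 7
te_Frontend dev = (4 + 4·9 + 14)/6 = 54/6 = 9
te_Database migration = (1 + 4·4 + 7)/6 = 24/6 = 4

Forward pass:
ES_Architecture design = 0; EF_Architecture design = 5
ES_API spec = 5; EF_API spec = 5+4 = 9
ES_Backend dev = 5; EF_Backend dev = 5+7 = 12
ES_Frontend dev = 5; EF_Frontend dev = 5+9 = 14
ES_Database migration = max(EF_API spec=9, EF_Backend dev=12, EF_Frontend dev=14) = 14; EF_Database migration = 14+4 = 18
Expected project duration μ = 18 weeks. Critical path: Architecture design → Frontend dev → Database migration.

Backward pass:
LF_Database migration = 18; LS_Database migration = 18−4 = 14
LF_Frontend dev = LS_Database migration = 14; LS_Frontend dev = 14−9 = 5
LF_Backend dev = LS_Database migration = 14; LS_Backend dev = 14−7 = 7
LF_API spec = LS_Database migration = 14; LS_API spec = 14−4 = 10
LF_Architecture design = min(LS_API spec=10, LS_Backend dev=7, LS_Frontend dev=5) = 5; LS_Architecture design = 5−5 = 0
Slack_API spec = LS_API spec − ES_API spec = 10 − 5 = 5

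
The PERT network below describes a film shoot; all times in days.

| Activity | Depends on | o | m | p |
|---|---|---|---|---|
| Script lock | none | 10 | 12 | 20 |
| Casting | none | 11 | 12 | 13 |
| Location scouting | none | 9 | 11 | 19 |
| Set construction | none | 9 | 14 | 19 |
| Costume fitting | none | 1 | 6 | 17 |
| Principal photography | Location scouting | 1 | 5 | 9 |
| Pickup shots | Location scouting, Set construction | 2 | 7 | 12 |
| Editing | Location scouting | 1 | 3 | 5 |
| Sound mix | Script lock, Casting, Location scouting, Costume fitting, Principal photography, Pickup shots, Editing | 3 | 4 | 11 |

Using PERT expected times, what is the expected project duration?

26 days

te_Script lock = (10 + 4·12 + 20)/6 = 78/6 = 13
te_Casting = (11 + 4·12 + 13)/6 = 72/6 = 12
te_Location scouting = (9 + 4·11 + 19)/6 = 72/6 = 12
te_Set construction = (9 + 4·14 + 19)/6 = 84/6 = 14
te_Costume fitting = (1 + 4·6 + 17)/6 = 42/6 = 7
te_Principal photography = (1 + 4·5 + 9)/6 = 30/6 = 5
te_Pickup shots = (2 + 4·7 + 12)/6 = 42/6 = 7
te_Editing = (1 + 4·3 + 5)/6 = 18/6 = 3
te_Sound mix = (3 + 4·4 + 11)/6 = 30/6 = 5

Forward pass:
ES_Script lock = 0; EF_Script lock = 13
ES_Casting = 0; EF_Casting = 12
ES_Location scouting = 0; EF_Location scouting = 12
ES_Set construction = 0; EF_Set construction = 14
ES_Costume fitting = 0; EF_Costume fitting = 7
ES_Principal photography = 12; EF_Principal photography = 12+5 = 17
ES_Pickup shots = max(EF_Location scouting=12, EF_Set construction=14) = 14; EF_Pickup shots = 14+7 = 21
ES_Editing = 12; EF_Editing = 12+3 = 15
ES_Sound mix = max(EF_Script lock=13, EF_Casting=12, EF_Location scouting=12, EF_Costume fitting=7, EF_Principal photography=17, EF_Pickup shots=21, EF_Editing=15) = 21; EF_Sound mix = 21+5 = 26
Expected project duration μ = 26 days. Critical path: Set construction → Pickup shots → Sound mix.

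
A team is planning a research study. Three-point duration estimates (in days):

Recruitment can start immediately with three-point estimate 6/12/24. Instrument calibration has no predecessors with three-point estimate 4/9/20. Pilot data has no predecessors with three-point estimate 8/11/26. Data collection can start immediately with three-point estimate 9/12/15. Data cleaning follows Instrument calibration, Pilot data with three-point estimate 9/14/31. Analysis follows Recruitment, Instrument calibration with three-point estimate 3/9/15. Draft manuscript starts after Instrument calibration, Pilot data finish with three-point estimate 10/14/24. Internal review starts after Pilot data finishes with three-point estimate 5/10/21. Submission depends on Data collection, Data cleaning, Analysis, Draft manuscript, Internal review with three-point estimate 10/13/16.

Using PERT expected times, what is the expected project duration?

42 days

te_Recruitment = (6 + 4·12 + 24)/6 = 78/6 = 13
te_Instrument calibration = (4 + 4·9 + 20)/6 = 60/6 = 10
te_Pilot data = (8 + 4·11 + 26)/6 = 78/6 = 13
te_Data collection = (9 + 4·12 + 15)/6 = 72/6 = 12
te_Data cleaning = (9 + 4·14 + 31)/6 = 96/6 = 16
te_Analysis = (3 + 4·9 + 15)/6 = 54/6 = 9
te_Draft manuscript = (10 + 4·14 + 24)/6 = 90/6 = 15
te_Internal review = (5 + 4·10 + 21)/6 = 66/6 = 11
te_Submission = (10 + 4·13 + 16)/6 = 78/6 = 13

Forward pass:
ES_Recruitment = 0; EF_Recruitment = 13
ES_Instrument calibration = 0; EF_Instrument calibration = 10
ES_Pilot data = 0; EF_Pilot data = 13
ES_Data collection = 0; EF_Data collection = 12
ES_Data cleaning = max(EF_Instrument calibration=10, EF_Pilot data=13) = 13; EF_Data cleaning = 13+16 = 29
ES_Analysis = max(EF_Recruitment=13, EF_Instrument calibration=10) = 13; EF_Analysis = 13+9 = 22
ES_Draft manuscript = max(EF_Instrument calibration=10, EF_Pilot data=13) = 13; EF_Draft manuscript = 13+15 = 28
ES_Internal review = 13; EF_Internal review = 13+11 = 24
ES_Submission = max(EF_Data collection=12, EF_Data cleaning=29, EF_Analysis=22, EF_Draft manuscript=28, EF_Internal review=24) = 29; EF_Submission = 29+13 = 42
Expected project duration μ = 42 days. Critical path: Pilot data → Data cleaning → Submission.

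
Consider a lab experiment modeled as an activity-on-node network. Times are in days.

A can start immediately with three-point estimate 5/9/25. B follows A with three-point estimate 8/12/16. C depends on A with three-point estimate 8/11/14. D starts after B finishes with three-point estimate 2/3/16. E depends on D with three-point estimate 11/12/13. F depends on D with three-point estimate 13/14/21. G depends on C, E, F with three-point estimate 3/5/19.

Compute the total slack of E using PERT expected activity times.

te_A = (5 + 4·9 + 25)/6 = 66/6 = 11
te_B = (8 + 4·12 + 16)/6 = 72/6 = 12
te_C = (8 + 4·11 + 14)/6 = 66/6 = 11
te_D = (2 + 4·3 + 16)/6 = 30/6 = 5
te_E = (11 + 4·12 + 13)/6 = 72/6 = 12
te_F = (13 + 4·14 + 21)/6 = 90/6 = 15
te_G = (3 + 4·5 + 19)/6 = 42/6 = 7

Forward pass:
ES_A = 0; EF_A = 11
ES_B = 11; EF_B = 11+12 = 23
ES_C = 11; EF_C = 11+11 = 22
ES_D = 23; EF_D = 23+5 = 28
ES_E = 28; EF_E = 28+12 = 40
ES_F = 28; EF_F = 28+15 = 43
ES_G = max(EF_C=22, EF_E=40, EF_F=43) = 43; EF_G = 43+7 = 50
Expected project duration μ = 50 days. Critical path: A → B → D → F → G.

Backward pass:
LF_G = 50; LS_G = 50−7 = 43
LF_F = LS_G = 43; LS_F = 43−15 = 28
LF_E = LS_G = 43; LS_E = 43−12 = 31
LF_D = min(LS_E=31, LS_F=28) = 28; LS_D = 28−5 = 23
LF_C = LS_G = 43; LS_C = 43−11 = 32
LF_B = LS_D = 23; LS_B = 23−12 = 11
LF_A = min(LS_B=11, LS_C=32) = 11; LS_A = 11−11 = 0
Slack_E = LS_E − ES_E = 31 − 28 = 3

3 days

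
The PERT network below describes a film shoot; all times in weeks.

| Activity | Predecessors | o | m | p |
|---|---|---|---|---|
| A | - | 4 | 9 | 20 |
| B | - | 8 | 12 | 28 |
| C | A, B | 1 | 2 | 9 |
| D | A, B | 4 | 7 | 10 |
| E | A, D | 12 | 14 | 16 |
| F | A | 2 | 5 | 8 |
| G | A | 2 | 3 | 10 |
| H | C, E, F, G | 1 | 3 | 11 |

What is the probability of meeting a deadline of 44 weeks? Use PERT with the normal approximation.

0.899

te_A = (4 + 4·9 + 20)/6 = 60/6 = 10; σ²_A = ((20−4)/6)² = 7.111
te_B = (8 + 4·12 + 28)/6 = 84/6 = 14; σ²_B = ((28−8)/6)² = 11.111
te_C = (1 + 4·2 + 9)/6 = 18/6 = 3; σ²_C = ((9−1)/6)² = 1.778
te_D = (4 + 4·7 + 10)/6 = 42/6 = 7; σ²_D = ((10−4)/6)² = 1.000
te_E = (12 + 4·14 + 16)/6 = 84/6 = 14; σ²_E = ((16−12)/6)² = 0.444
te_F = (2 + 4·5 + 8)/6 = 30/6 = 5; σ²_F = ((8−2)/6)² = 1.000
te_G = (2 + 4·3 + 10)/6 = 24/6 = 4; σ²_G = ((10−2)/6)² = 1.778
te_H = (1 + 4·3 + 11)/6 = 24/6 = 4; σ²_H = ((11−1)/6)² = 2.778

Forward pass:
ES_A = 0; EF_A = 10
ES_B = 0; EF_B = 14
ES_C = max(EF_A=10, EF_B=14) = 14; EF_C = 14+3 = 17
ES_D = max(EF_A=10, EF_B=14) = 14; EF_D = 14+7 = 21
ES_E = max(EF_A=10, EF_D=21) = 21; EF_E = 21+14 = 35
ES_F = 10; EF_F = 10+5 = 15
ES_G = 10; EF_G = 10+4 = 14
ES_H = max(EF_C=17, EF_E=35, EF_F=15, EF_G=14) = 35; EF_H = 35+4 = 39
Expected project duration μ = 39 weeks. Critical path: B → D → E → H.

Variance along critical path = 11.111 + 1.000 + 0.444 + 2.778 = 15.333; σ = √15.333 = 3.916 weeks.
Z = (44 − 39) / 3.916 = 1.277
P(T ≤ 44) = Φ(1.277) ≈ 0.899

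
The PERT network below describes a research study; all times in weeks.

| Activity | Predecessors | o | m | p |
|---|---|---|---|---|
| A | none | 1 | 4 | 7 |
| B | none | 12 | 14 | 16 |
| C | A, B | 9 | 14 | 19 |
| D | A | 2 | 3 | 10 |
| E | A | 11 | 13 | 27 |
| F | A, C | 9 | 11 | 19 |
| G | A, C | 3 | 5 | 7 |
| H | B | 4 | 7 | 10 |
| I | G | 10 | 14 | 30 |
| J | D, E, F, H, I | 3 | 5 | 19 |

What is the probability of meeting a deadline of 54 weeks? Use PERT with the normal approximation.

0.335

te_A = (1 + 4·4 + 7)/6 = 24/6 = 4; σ²_A = ((7−1)/6)² = 1.000
te_B = (12 + 4·14 + 16)/6 = 84/6 = 14; σ²_B = ((16−12)/6)² = 0.444
te_C = (9 + 4·14 + 19)/6 = 84/6 = 14; σ²_C = ((19−9)/6)² = 2.778
te_D = (2 + 4·3 + 10)/6 = 24/6 = 4; σ²_D = ((10−2)/6)² = 1.778
te_E = (11 + 4·13 + 27)/6 = 90/6 = 15; σ²_E = ((27−11)/6)² = 7.111
te_F = (9 + 4·11 + 19)/6 = 72/6 = 12; σ²_F = ((19−9)/6)² = 2.778
te_G = (3 + 4·5 + 7)/6 = 30/6 = 5; σ²_G = ((7−3)/6)² = 0.444
te_H = (4 + 4·7 + 10)/6 = 42/6 = 7; σ²_H = ((10−4)/6)² = 1.000
te_I = (10 + 4·14 + 30)/6 = 96/6 = 16; σ²_I = ((30−10)/6)² = 11.111
te_J = (3 + 4·5 + 19)/6 = 42/6 = 7; σ²_J = ((19−3)/6)² = 7.111

Forward pass:
ES_A = 0; EF_A = 4
ES_B = 0; EF_B = 14
ES_C = max(EF_A=4, EF_B=14) = 14; EF_C = 14+14 = 28
ES_D = 4; EF_D = 4+4 = 8
ES_E = 4; EF_E = 4+15 = 19
ES_F = max(EF_A=4, EF_C=28) = 28; EF_F = 28+12 = 40
ES_G = max(EF_A=4, EF_C=28) = 28; EF_G = 28+5 = 33
ES_H = 14; EF_H = 14+7 = 21
ES_I = 33; EF_I = 33+16 = 49
ES_J = max(EF_D=8, EF_E=19, EF_F=40, EF_H=21, EF_I=49) = 49; EF_J = 49+7 = 56
Expected project duration μ = 56 weeks. Critical path: B → C → G → I → J.

Variance along critical path = 0.444 + 2.778 + 0.444 + 11.111 + 7.111 = 21.889; σ = √21.889 = 4.679 weeks.
Z = (54 − 56) / 4.679 = -0.427
P(T ≤ 54) = Φ(-0.427) ≈ 0.335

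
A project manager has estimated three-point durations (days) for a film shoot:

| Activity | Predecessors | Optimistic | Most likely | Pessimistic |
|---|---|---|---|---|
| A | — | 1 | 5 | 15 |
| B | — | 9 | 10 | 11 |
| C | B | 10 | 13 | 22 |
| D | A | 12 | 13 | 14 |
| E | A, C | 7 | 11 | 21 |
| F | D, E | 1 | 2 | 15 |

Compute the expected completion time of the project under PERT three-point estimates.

40 days

te_A = (1 + 4·5 + 15)/6 = 36/6 = 6
te_B = (9 + 4·10 + 11)/6 = 60/6 = 10
te_C = (10 + 4·13 + 22)/6 = 84/6 = 14
te_D = (12 + 4·13 + 14)/6 = 78/6 = 13
te_E = (7 + 4·11 + 21)/6 = 72/6 = 12
te_F = (1 + 4·2 + 15)/6 = 24/6 = 4

Forward pass:
ES_A = 0; EF_A = 6
ES_B = 0; EF_B = 10
ES_C = 10; EF_C = 10+14 = 24
ES_D = 6; EF_D = 6+13 = 19
ES_E = max(EF_A=6, EF_C=24) = 24; EF_E = 24+12 = 36
ES_F = max(EF_D=19, EF_E=36) = 36; EF_F = 36+4 = 40
Expected project duration μ = 40 days. Critical path: B → C → E → F.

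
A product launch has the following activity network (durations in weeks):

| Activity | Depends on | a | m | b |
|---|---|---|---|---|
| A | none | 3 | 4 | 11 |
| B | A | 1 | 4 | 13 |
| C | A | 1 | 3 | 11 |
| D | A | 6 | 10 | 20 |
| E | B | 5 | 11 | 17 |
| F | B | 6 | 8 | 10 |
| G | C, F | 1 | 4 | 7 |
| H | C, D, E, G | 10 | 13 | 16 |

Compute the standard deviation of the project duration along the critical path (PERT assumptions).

te_A = (3 + 4·4 + 11)/6 = 30/6 = 5; σ²_A = ((11−3)/6)² = 1.778
te_B = (1 + 4·4 + 13)/6 = 30/6 = 5; σ²_B = ((13−1)/6)² = 4.000
te_C = (1 + 4·3 + 11)/6 = 24/6 = 4; σ²_C = ((11−1)/6)² = 2.778
te_D = (6 + 4·10 + 20)/6 = 66/6 = 11; σ²_D = ((20−6)/6)² = 5.444
te_E = (5 + 4·11 + 17)/6 = 66/6 = 11; σ²_E = ((17−5)/6)² = 4.000
te_F = (6 + 4·8 + 10)/6 = 48/6 = 8; σ²_F = ((10−6)/6)² = 0.444
te_G = (1 + 4·4 + 7)/6 = 24/6 = 4; σ²_G = ((7−1)/6)² = 1.000
te_H = (10 + 4·13 + 16)/6 = 78/6 = 13; σ²_H = ((16−10)/6)² = 1.000

Forward pass:
ES_A = 0; EF_A = 5
ES_B = 5; EF_B = 5+5 = 10
ES_C = 5; EF_C = 5+4 = 9
ES_D = 5; EF_D = 5+11 = 16
ES_E = 10; EF_E = 10+11 = 21
ES_F = 10; EF_F = 10+8 = 18
ES_G = max(EF_C=9, EF_F=18) = 18; EF_G = 18+4 = 22
ES_H = max(EF_C=9, EF_D=16, EF_E=21, EF_G=22) = 22; EF_H = 22+13 = 35
Expected project duration μ = 35 weeks. Critical path: A → B → F → G → H.

Variance along critical path = 1.778 + 4.000 + 0.444 + 1.000 + 1.000 = 8.222
σ = √8.222 = 2.867 weeks

2.87 weeks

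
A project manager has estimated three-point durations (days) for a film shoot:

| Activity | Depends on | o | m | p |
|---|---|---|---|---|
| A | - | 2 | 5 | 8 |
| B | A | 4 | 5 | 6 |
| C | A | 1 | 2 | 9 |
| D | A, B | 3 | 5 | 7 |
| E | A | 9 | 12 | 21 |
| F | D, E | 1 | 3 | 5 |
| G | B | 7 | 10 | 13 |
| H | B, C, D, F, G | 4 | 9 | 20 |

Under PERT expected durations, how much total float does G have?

1 days

te_A = (2 + 4·5 + 8)/6 = 30/6 = 5
te_B = (4 + 4·5 + 6)/6 = 30/6 = 5
te_C = (1 + 4·2 + 9)/6 = 18/6 = 3
te_D = (3 + 4·5 + 7)/6 = 30/6 = 5
te_E = (9 + 4·12 + 21)/6 = 78/6 = 13
te_F = (1 + 4·3 + 5)/6 = 18/6 = 3
te_G = (7 + 4·10 + 13)/6 = 60/6 = 10
te_H = (4 + 4·9 + 20)/6 = 60/6 = 10

Forward pass:
ES_A = 0; EF_A = 5
ES_B = 5; EF_B = 5+5 = 10
ES_C = 5; EF_C = 5+3 = 8
ES_D = max(EF_A=5, EF_B=10) = 10; EF_D = 10+5 = 15
ES_E = 5; EF_E = 5+13 = 18
ES_F = max(EF_D=15, EF_E=18) = 18; EF_F = 18+3 = 21
ES_G = 10; EF_G = 10+10 = 20
ES_H = max(EF_B=10, EF_C=8, EF_D=15, EF_F=21, EF_G=20) = 21; EF_H = 21+10 = 31
Expected project duration μ = 31 days. Critical path: A → E → F → H.

Backward pass:
LF_H = 31; LS_H = 31−10 = 21
LF_G = LS_H = 21; LS_G = 21−10 = 11
LF_F = LS_H = 21; LS_F = 21−3 = 18
LF_E = LS_F = 18; LS_E = 18−13 = 5
LF_D = min(LS_F=18, LS_H=21) = 18; LS_D = 18−5 = 13
LF_C = LS_H = 21; LS_C = 21−3 = 18
LF_B = min(LS_D=13, LS_G=11, LS_H=21) = 11; LS_B = 11−5 = 6
LF_A = min(LS_B=6, LS_C=18, LS_D=13, LS_E=5) = 5; LS_A = 5−5 = 0
Slack_G = LS_G − ES_G = 11 − 10 = 1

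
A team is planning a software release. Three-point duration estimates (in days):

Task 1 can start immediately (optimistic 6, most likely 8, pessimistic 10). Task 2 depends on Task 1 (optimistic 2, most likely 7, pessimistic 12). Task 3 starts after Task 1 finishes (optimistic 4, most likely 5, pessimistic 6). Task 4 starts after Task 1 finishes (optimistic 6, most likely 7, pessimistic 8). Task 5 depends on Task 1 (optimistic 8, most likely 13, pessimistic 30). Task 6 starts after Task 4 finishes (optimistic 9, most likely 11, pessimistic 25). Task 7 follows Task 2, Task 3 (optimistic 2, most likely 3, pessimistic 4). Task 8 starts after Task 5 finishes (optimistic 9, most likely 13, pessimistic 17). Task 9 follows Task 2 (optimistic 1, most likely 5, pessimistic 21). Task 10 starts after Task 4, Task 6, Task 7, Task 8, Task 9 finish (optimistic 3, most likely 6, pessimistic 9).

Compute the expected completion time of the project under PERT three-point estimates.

42 days

te_Task 1 = (6 + 4·8 + 10)/6 = 48/6 = 8
te_Task 2 = (2 + 4·7 + 12)/6 = 42/6 = 7
te_Task 3 = (4 + 4·5 + 6)/6 = 30/6 = 5
te_Task 4 = (6 + 4·7 + 8)/6 = 42/6 = 7
te_Task 5 = (8 + 4·13 + 30)/6 = 90/6 = 15
te_Task 6 = (9 + 4·11 + 25)/6 = 78/6 = 13
te_Task 7 = (2 + 4·3 + 4)/6 = 18/6 = 3
te_Task 8 = (9 + 4·13 + 17)/6 = 78/6 = 13
te_Task 9 = (1 + 4·5 + 21)/6 = 42/6 = 7
te_Task 10 = (3 + 4·6 + 9)/6 = 36/6 = 6

Forward pass:
ES_Task 1 = 0; EF_Task 1 = 8
ES_Task 2 = 8; EF_Task 2 = 8+7 = 15
ES_Task 3 = 8; EF_Task 3 = 8+5 = 13
ES_Task 4 = 8; EF_Task 4 = 8+7 = 15
ES_Task 5 = 8; EF_Task 5 = 8+15 = 23
ES_Task 6 = 15; EF_Task 6 = 15+13 = 28
ES_Task 7 = max(EF_Task 2=15, EF_Task 3=13) = 15; EF_Task 7 = 15+3 = 18
ES_Task 8 = 23; EF_Task 8 = 23+13 = 36
ES_Task 9 = 15; EF_Task 9 = 15+7 = 22
ES_Task 10 = max(EF_Task 4=15, EF_Task 6=28, EF_Task 7=18, EF_Task 8=36, EF_Task 9=22) = 36; EF_Task 10 = 36+6 = 42
Expected project duration μ = 42 days. Critical path: Task 1 → Task 5 → Task 8 → Task 10.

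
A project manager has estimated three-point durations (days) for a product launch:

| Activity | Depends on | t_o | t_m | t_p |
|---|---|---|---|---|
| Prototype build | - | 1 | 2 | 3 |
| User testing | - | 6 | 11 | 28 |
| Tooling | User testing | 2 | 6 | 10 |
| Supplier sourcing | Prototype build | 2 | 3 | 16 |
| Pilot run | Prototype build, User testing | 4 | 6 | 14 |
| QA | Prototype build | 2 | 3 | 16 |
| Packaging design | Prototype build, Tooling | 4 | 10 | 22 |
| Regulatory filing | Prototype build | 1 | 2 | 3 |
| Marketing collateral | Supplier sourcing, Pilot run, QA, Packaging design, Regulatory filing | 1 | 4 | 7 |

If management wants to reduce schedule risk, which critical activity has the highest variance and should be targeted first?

te_Prototype build = (1 + 4·2 + 3)/6 = 12/6 = 2; σ²_Prototype build = ((3−1)/6)² = 0.111
te_User testing = (6 + 4·11 + 28)/6 = 78/6 = 13; σ²_User testing = ((28−6)/6)² = 13.444
te_Tooling = (2 + 4·6 + 10)/6 = 36/6 = 6; σ²_Tooling = ((10−2)/6)² = 1.778
te_Supplier sourcing = (2 + 4·3 + 16)/6 = 30/6 = 5; σ²_Supplier sourcing = ((16−2)/6)² = 5.444
te_Pilot run = (4 + 4·6 + 14)/6 = 42/6 = 7; σ²_Pilot run = ((14−4)/6)² = 2.778
te_QA = (2 + 4·3 + 16)/6 = 30/6 = 5; σ²_QA = ((16−2)/6)² = 5.444
te_Packaging design = (4 + 4·10 + 22)/6 = 66/6 = 11; σ²_Packaging design = ((22−4)/6)² = 9.000
te_Regulatory filing = (1 + 4·2 + 3)/6 = 12/6 = 2; σ²_Regulatory filing = ((3−1)/6)² = 0.111
te_Marketing collateral = (1 + 4·4 + 7)/6 = 24/6 = 4; σ²_Marketing collateral = ((7−1)/6)² = 1.000

Forward pass:
ES_Prototype build = 0; EF_Prototype build = 2
ES_User testing = 0; EF_User testing = 13
ES_Tooling = 13; EF_Tooling = 13+6 = 19
ES_Supplier sourcing = 2; EF_Supplier sourcing = 2+5 = 7
ES_Pilot run = max(EF_Prototype build=2, EF_User testing=13) = 13; EF_Pilot run = 13+7 = 20
ES_QA = 2; EF_QA = 2+5 = 7
ES_Packaging design = max(EF_Prototype build=2, EF_Tooling=19) = 19; EF_Packaging design = 19+11 = 30
ES_Regulatory filing = 2; EF_Regulatory filing = 2+2 = 4
ES_Marketing collateral = max(EF_Supplier sourcing=7, EF_Pilot run=20, EF_QA=7, EF_Packaging design=30, EF_Regulatory filing=4) = 30; EF_Marketing collateral = 30+4 = 34
Expected project duration μ = 34 days. Critical path: User testing → Tooling → Packaging design → Marketing collateral.

Variances on critical path: σ²_User testing=13.444, σ²_Tooling=1.778, σ²_Packaging design=9.000, σ²_Marketing collateral=1.000.
Largest is σ²_User testing = 13.444.

User testing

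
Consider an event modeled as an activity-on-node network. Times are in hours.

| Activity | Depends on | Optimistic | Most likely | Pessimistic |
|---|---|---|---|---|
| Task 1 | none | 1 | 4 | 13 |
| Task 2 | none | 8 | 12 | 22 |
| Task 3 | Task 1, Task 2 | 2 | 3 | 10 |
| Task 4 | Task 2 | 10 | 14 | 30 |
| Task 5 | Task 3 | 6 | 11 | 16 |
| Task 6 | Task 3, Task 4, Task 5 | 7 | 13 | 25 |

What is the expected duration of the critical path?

te_Task 1 = (1 + 4·4 + 13)/6 = 30/6 = 5
te_Task 2 = (8 + 4·12 + 22)/6 = 78/6 = 13
te_Task 3 = (2 + 4·3 + 10)/6 = 24/6 = 4
te_Task 4 = (10 + 4·14 + 30)/6 = 96/6 = 16
te_Task 5 = (6 + 4·11 + 16)/6 = 66/6 = 11
te_Task 6 = (7 + 4·13 + 25)/6 = 84/6 = 14

Forward pass:
ES_Task 1 = 0; EF_Task 1 = 5
ES_Task 2 = 0; EF_Task 2 = 13
ES_Task 3 = max(EF_Task 1=5, EF_Task 2=13) = 13; EF_Task 3 = 13+4 = 17
ES_Task 4 = 13; EF_Task 4 = 13+16 = 29
ES_Task 5 = 17; EF_Task 5 = 17+11 = 28
ES_Task 6 = max(EF_Task 3=17, EF_Task 4=29, EF_Task 5=28) = 29; EF_Task 6 = 29+14 = 43
Expected project duration μ = 43 hours. Critical path: Task 2 → Task 4 → Task 6.

43 hours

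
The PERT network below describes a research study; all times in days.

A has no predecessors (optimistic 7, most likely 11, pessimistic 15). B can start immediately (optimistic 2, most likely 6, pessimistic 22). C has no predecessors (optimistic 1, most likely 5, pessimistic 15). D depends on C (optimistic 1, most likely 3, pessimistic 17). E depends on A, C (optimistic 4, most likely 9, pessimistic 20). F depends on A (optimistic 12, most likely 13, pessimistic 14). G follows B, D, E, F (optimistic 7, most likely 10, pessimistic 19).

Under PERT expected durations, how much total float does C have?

te_A = (7 + 4·11 + 15)/6 = 66/6 = 11
te_B = (2 + 4·6 + 22)/6 = 48/6 = 8
te_C = (1 + 4·5 + 15)/6 = 36/6 = 6
te_D = (1 + 4·3 + 17)/6 = 30/6 = 5
te_E = (4 + 4·9 + 20)/6 = 60/6 = 10
te_F = (12 + 4·13 + 14)/6 = 78/6 = 13
te_G = (7 + 4·10 + 19)/6 = 66/6 = 11

Forward pass:
ES_A = 0; EF_A = 11
ES_B = 0; EF_B = 8
ES_C = 0; EF_C = 6
ES_D = 6; EF_D = 6+5 = 11
ES_E = max(EF_A=11, EF_C=6) = 11; EF_E = 11+10 = 21
ES_F = 11; EF_F = 11+13 = 24
ES_G = max(EF_B=8, EF_D=11, EF_E=21, EF_F=24) = 24; EF_G = 24+11 = 35
Expected project duration μ = 35 days. Critical path: A → F → G.

Backward pass:
LF_G = 35; LS_G = 35−11 = 24
LF_F = LS_G = 24; LS_F = 24−13 = 11
LF_E = LS_G = 24; LS_E = 24−10 = 14
LF_D = LS_G = 24; LS_D = 24−5 = 19
LF_C = min(LS_D=19, LS_E=14) = 14; LS_C = 14−6 = 8
LF_B = LS_G = 24; LS_B = 24−8 = 16
LF_A = min(LS_E=14, LS_F=11) = 11; LS_A = 11−11 = 0
Slack_C = LS_C − ES_C = 8 − 0 = 8

8 days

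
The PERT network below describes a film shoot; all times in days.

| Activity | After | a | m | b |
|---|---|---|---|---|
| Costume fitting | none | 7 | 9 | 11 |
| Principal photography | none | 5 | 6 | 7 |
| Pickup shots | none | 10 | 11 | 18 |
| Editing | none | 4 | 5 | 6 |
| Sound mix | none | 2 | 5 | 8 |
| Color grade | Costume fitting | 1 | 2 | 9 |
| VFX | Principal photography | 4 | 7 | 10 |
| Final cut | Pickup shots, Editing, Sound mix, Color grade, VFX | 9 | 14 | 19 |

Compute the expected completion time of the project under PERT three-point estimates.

te_Costume fitting = (7 + 4·9 + 11)/6 = 54/6 = 9
te_Principal photography = (5 + 4·6 + 7)/6 = 36/6 = 6
te_Pickup shots = (10 + 4·11 + 18)/6 = 72/6 = 12
te_Editing = (4 + 4·5 + 6)/6 = 30/6 = 5
te_Sound mix = (2 + 4·5 + 8)/6 = 30/6 = 5
te_Color grade = (1 + 4·2 + 9)/6 = 18/6 = 3
te_VFX = (4 + 4·7 + 10)/6 = 42/6 = 7
te_Final cut = (9 + 4·14 + 19)/6 = 84/6 = 14

Forward pass:
ES_Costume fitting = 0; EF_Costume fitting = 9
ES_Principal photography = 0; EF_Principal photography = 6
ES_Pickup shots = 0; EF_Pickup shots = 12
ES_Editing = 0; EF_Editing = 5
ES_Sound mix = 0; EF_Sound mix = 5
ES_Color grade = 9; EF_Color grade = 9+3 = 12
ES_VFX = 6; EF_VFX = 6+7 = 13
ES_Final cut = max(EF_Pickup shots=12, EF_Editing=5, EF_Sound mix=5, EF_Color grade=12, EF_VFX=13) = 13; EF_Final cut = 13+14 = 27
Expected project duration μ = 27 days. Critical path: Principal photography → VFX → Final cut.

27 days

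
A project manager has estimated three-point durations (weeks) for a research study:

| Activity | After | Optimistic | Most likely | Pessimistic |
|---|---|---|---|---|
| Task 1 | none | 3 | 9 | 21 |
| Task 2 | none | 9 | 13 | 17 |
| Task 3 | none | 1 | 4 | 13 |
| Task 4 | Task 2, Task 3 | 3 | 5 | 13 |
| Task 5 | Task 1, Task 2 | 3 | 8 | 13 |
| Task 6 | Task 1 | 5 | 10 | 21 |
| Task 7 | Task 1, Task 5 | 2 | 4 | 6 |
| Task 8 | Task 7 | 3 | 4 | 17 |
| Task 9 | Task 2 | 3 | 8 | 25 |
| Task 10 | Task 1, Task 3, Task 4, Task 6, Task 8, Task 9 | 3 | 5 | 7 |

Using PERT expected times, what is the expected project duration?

36 weeks

te_Task 1 = (3 + 4·9 + 21)/6 = 60/6 = 10
te_Task 2 = (9 + 4·13 + 17)/6 = 78/6 = 13
te_Task 3 = (1 + 4·4 + 13)/6 = 30/6 = 5
te_Task 4 = (3 + 4·5 + 13)/6 = 36/6 = 6
te_Task 5 = (3 + 4·8 + 13)/6 = 48/6 = 8
te_Task 6 = (5 + 4·10 + 21)/6 = 66/6 = 11
te_Task 7 = (2 + 4·4 + 6)/6 = 24/6 = 4
te_Task 8 = (3 + 4·4 + 17)/6 = 36/6 = 6
te_Task 9 = (3 + 4·8 + 25)/6 = 60/6 = 10
te_Task 10 = (3 + 4·5 + 7)/6 = 30/6 = 5

Forward pass:
ES_Task 1 = 0; EF_Task 1 = 10
ES_Task 2 = 0; EF_Task 2 = 13
ES_Task 3 = 0; EF_Task 3 = 5
ES_Task 4 = max(EF_Task 2=13, EF_Task 3=5) = 13; EF_Task 4 = 13+6 = 19
ES_Task 5 = max(EF_Task 1=10, EF_Task 2=13) = 13; EF_Task 5 = 13+8 = 21
ES_Task 6 = 10; EF_Task 6 = 10+11 = 21
ES_Task 7 = max(EF_Task 1=10, EF_Task 5=21) = 21; EF_Task 7 = 21+4 = 25
ES_Task 8 = 25; EF_Task 8 = 25+6 = 31
ES_Task 9 = 13; EF_Task 9 = 13+10 = 23
ES_Task 10 = max(EF_Task 1=10, EF_Task 3=5, EF_Task 4=19, EF_Task 6=21, EF_Task 8=31, EF_Task 9=23) = 31; EF_Task 10 = 31+5 = 36
Expected project duration μ = 36 weeks. Critical path: Task 2 → Task 5 → Task 7 → Task 8 → Task 10.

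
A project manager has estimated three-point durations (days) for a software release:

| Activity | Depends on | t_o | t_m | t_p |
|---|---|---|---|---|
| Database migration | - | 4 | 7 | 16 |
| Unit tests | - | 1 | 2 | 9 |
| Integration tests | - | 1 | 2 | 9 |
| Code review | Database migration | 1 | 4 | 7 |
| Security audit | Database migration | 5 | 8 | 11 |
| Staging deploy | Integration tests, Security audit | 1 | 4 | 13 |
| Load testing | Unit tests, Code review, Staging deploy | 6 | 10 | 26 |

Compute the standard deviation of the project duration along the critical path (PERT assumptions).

4.48 days

te_Database migration = (4 + 4·7 + 16)/6 = 48/6 = 8; σ²_Database migration = ((16−4)/6)² = 4.000
te_Unit tests = (1 + 4·2 + 9)/6 = 18/6 = 3; σ²_Unit tests = ((9−1)/6)² = 1.778
te_Integration tests = (1 + 4·2 + 9)/6 = 18/6 = 3; σ²_Integration tests = ((9−1)/6)² = 1.778
te_Code review = (1 + 4·4 + 7)/6 = 24/6 = 4; σ²_Code review = ((7−1)/6)² = 1.000
te_Security audit = (5 + 4·8 + 11)/6 = 48/6 = 8; σ²_Security audit = ((11−5)/6)² = 1.000
te_Staging deploy = (1 + 4·4 + 13)/6 = 30/6 = 5; σ²_Staging deploy = ((13−1)/6)² = 4.000
te_Load testing = (6 + 4·10 + 26)/6 = 72/6 = 12; σ²_Load testing = ((26−6)/6)² = 11.111

Forward pass:
ES_Database migration = 0; EF_Database migration = 8
ES_Unit tests = 0; EF_Unit tests = 3
ES_Integration tests = 0; EF_Integration tests = 3
ES_Code review = 8; EF_Code review = 8+4 = 12
ES_Security audit = 8; EF_Security audit = 8+8 = 16
ES_Staging deploy = max(EF_Integration tests=3, EF_Security audit=16) = 16; EF_Staging deploy = 16+5 = 21
ES_Load testing = max(EF_Unit tests=3, EF_Code review=12, EF_Staging deploy=21) = 21; EF_Load testing = 21+12 = 33
Expected project duration μ = 33 days. Critical path: Database migration → Security audit → Staging deploy → Load testing.

Variance along critical path = 4.000 + 1.000 + 4.000 + 11.111 = 20.111
σ = √20.111 = 4.485 days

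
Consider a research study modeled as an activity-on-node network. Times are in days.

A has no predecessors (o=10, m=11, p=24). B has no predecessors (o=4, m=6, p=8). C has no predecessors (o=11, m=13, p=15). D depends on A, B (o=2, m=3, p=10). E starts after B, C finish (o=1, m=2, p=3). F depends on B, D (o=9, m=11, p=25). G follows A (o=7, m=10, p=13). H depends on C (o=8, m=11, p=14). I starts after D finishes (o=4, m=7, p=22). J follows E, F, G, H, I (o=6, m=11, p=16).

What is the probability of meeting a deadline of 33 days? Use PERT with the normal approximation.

te_A = (10 + 4·11 + 24)/6 = 78/6 = 13; σ²_A = ((24−10)/6)² = 5.444
te_B = (4 + 4·6 + 8)/6 = 36/6 = 6; σ²_B = ((8−4)/6)² = 0.444
te_C = (11 + 4·13 + 15)/6 = 78/6 = 13; σ²_C = ((15−11)/6)² = 0.444
te_D = (2 + 4·3 + 10)/6 = 24/6 = 4; σ²_D = ((10−2)/6)² = 1.778
te_E = (1 + 4·2 + 3)/6 = 12/6 = 2; σ²_E = ((3−1)/6)² = 0.111
te_F = (9 + 4·11 + 25)/6 = 78/6 = 13; σ²_F = ((25−9)/6)² = 7.111
te_G = (7 + 4·10 + 13)/6 = 60/6 = 10; σ²_G = ((13−7)/6)² = 1.000
te_H = (8 + 4·11 + 14)/6 = 66/6 = 11; σ²_H = ((14−8)/6)² = 1.000
te_I = (4 + 4·7 + 22)/6 = 54/6 = 9; σ²_I = ((22−4)/6)² = 9.000
te_J = (6 + 4·11 + 16)/6 = 66/6 = 11; σ²_J = ((16−6)/6)² = 2.778

Forward pass:
ES_A = 0; EF_A = 13
ES_B = 0; EF_B = 6
ES_C = 0; EF_C = 13
ES_D = max(EF_A=13, EF_B=6) = 13; EF_D = 13+4 = 17
ES_E = max(EF_B=6, EF_C=13) = 13; EF_E = 13+2 = 15
ES_F = max(EF_B=6, EF_D=17) = 17; EF_F = 17+13 = 30
ES_G = 13; EF_G = 13+10 = 23
ES_H = 13; EF_H = 13+11 = 24
ES_I = 17; EF_I = 17+9 = 26
ES_J = max(EF_E=15, EF_F=30, EF_G=23, EF_H=24, EF_I=26) = 30; EF_J = 30+11 = 41
Expected project duration μ = 41 days. Critical path: A → D → F → J.

Variance along critical path = 5.444 + 1.778 + 7.111 + 2.778 = 17.111; σ = √17.111 = 4.137 days.
Z = (33 − 41) / 4.137 = -1.934
P(T ≤ 33) = Φ(-1.934) ≈ 0.027

0.027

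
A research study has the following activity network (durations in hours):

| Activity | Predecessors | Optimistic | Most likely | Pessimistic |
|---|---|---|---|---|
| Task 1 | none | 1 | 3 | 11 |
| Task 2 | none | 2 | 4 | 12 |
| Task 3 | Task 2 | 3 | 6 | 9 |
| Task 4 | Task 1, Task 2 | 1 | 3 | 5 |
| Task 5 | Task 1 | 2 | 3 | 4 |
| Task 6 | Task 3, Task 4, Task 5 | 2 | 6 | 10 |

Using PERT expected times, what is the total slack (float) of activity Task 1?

4 hours

te_Task 1 = (1 + 4·3 + 11)/6 = 24/6 = 4
te_Task 2 = (2 + 4·4 + 12)/6 = 30/6 = 5
te_Task 3 = (3 + 4·6 + 9)/6 = 36/6 = 6
te_Task 4 = (1 + 4·3 + 5)/6 = 18/6 = 3
te_Task 5 = (2 + 4·3 + 4)/6 = 18/6 = 3
te_Task 6 = (2 + 4·6 + 10)/6 = 36/6 = 6

Forward pass:
ES_Task 1 = 0; EF_Task 1 = 4
ES_Task 2 = 0; EF_Task 2 = 5
ES_Task 3 = 5; EF_Task 3 = 5+6 = 11
ES_Task 4 = max(EF_Task 1=4, EF_Task 2=5) = 5; EF_Task 4 = 5+3 = 8
ES_Task 5 = 4; EF_Task 5 = 4+3 = 7
ES_Task 6 = max(EF_Task 3=11, EF_Task 4=8, EF_Task 5=7) = 11; EF_Task 6 = 11+6 = 17
Expected project duration μ = 17 hours. Critical path: Task 2 → Task 3 → Task 6.

Backward pass:
LF_Task 6 = 17; LS_Task 6 = 17−6 = 11
LF_Task 5 = LS_Task 6 = 11; LS_Task 5 = 11−3 = 8
LF_Task 4 = LS_Task 6 = 11; LS_Task 4 = 11−3 = 8
LF_Task 3 = LS_Task 6 = 11; LS_Task 3 = 11−6 = 5
LF_Task 2 = min(LS_Task 3=5, LS_Task 4=8) = 5; LS_Task 2 = 5−5 = 0
LF_Task 1 = min(LS_Task 4=8, LS_Task 5=8) = 8; LS_Task 1 = 8−4 = 4
Slack_Task 1 = LS_Task 1 − ES_Task 1 = 4 − 0 = 4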